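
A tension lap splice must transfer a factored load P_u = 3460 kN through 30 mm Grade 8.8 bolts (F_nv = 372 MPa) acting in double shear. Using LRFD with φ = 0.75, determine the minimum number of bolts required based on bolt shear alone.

9 bolts

A_b = π·30²/4 = 706.9 mm².
Per-bolt design strength φR_n = 0.75 × 372 × 706.9 × 2 / 1000 = 394.4 kN.
n ≥ 3460 / 394.4 = 8.772 → use 9 bolts.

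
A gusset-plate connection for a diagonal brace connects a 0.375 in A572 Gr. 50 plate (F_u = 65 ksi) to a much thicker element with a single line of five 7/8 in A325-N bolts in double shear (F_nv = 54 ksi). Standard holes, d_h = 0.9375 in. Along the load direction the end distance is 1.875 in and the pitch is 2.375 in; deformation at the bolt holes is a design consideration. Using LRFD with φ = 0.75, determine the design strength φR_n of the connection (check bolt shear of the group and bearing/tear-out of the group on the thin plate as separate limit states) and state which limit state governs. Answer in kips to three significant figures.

157 kips (bearing governs)

Bolt shear: A_b = π·0.875²/4 = 0.6013 in²; R_n = 54 × 0.6013 × 5 × 2 = 324.7 kips → 0.75 × 324.7 = 244 kips.
Bearing (1.2 l_c t F_u ≤ 2.4 d t F_u): upper limit = 2.4·0.875·0.375·65 = 51.19 kips.
  Edge l_c = 1.875 − 0.9375/2 = 1.406 → r_n = 41.13 kips; interior l_c = 2.375 − 0.9375 = 1.438 → r_n = 42.05 kips.
  R_n,bearing = 1·41.13 + 4·42.05 = 209.3 kips → 0.75 × 209.3 = 157 kips.
Bearing governs: 157 kips.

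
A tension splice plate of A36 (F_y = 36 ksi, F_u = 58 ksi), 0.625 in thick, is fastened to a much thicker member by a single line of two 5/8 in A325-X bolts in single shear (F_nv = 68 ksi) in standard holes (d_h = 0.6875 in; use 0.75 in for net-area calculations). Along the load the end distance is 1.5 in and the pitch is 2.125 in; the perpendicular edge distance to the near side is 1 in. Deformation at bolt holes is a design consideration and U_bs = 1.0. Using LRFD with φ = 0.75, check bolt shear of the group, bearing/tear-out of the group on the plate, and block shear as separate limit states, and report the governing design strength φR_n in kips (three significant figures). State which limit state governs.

31.3 kips (bolt shear governs)

Bolt shear: A_b = π·0.625²/4 = 0.3068 in²; R_n = 68 × 0.3068 × 2 × 1 = 41.72 kips → 0.75 × 41.72 = 31.3 kips.
Bearing: edge l_c = 1.156, r_n = 50.3 kips; interior l_c = 1.438, r_n = 54.38 kips; R_n = 50.3 + 1·54.38 = 104.7 kips → 78.5 kips.
Block shear: A_gv = 2.266, A_nv = 1.562, A_nt = 0.3906 in²; R_n = min(0.6F_uA_nv, 0.6F_yA_gv) + U_bs·F_u·A_nt = 71.59 kips → 53.7 kips.
Bolt shear governs: 31.3 kips.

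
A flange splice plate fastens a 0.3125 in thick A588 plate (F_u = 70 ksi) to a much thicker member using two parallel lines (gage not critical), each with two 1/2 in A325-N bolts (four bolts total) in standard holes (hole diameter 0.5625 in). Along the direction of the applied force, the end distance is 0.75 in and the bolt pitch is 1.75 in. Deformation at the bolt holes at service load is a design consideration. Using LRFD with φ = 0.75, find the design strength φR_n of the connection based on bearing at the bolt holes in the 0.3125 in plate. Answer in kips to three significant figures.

Per bolt r_n = 1.2 l_c t F_u ≤ 2.4 d t F_u; upper limit = 2.4 × 0.5 × 0.3125 × 70 = 26.25 kips.
Edge bolt: l_c = 0.75 − 0.5625/2 = 0.4688 in → 1.2 × 0.4688 × 0.3125 × 70 = 12.3 → r_n = 12.3 kips.
Interior bolts: l_c = 1.75 − 0.5625 = 1.188 in → 1.2 × 1.188 × 0.3125 × 70 = 31.17 → r_n = 26.25 kips.
R_n = 2 × 12.3 + 2 × 26.25 = 77.11 kips.
Design strength φR_n = 0.75 × 77.11 = 57.8 kips.

57.8 kips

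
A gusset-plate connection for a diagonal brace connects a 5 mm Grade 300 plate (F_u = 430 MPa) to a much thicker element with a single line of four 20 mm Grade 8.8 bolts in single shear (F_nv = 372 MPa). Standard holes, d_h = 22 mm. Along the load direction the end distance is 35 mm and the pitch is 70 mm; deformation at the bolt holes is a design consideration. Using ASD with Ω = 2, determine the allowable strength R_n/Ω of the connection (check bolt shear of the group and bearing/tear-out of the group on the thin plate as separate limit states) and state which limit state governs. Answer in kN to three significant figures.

186 kN (bearing governs)

Bolt shear: A_b = π·20²/4 = 314.2 mm²; R_n = 372 × 314.2 × 4 × 1 / 1000 = 467.5 kN → 467.5 / 2 = 234 kN.
Bearing (1.2 l_c t F_u ≤ 2.4 d t F_u): upper limit = 2.4·20·5·430 / 1000 = 103.2 kN.
  Edge l_c = 35 − 22/2 = 24 → r_n = 61.92 kN; interior l_c = 70 − 22 = 48 → r_n = 103.2 kN.
  R_n,bearing = 1·61.92 + 3·103.2 = 371.5 kN → 371.5 / 2 = 186 kN.
Bearing governs: 186 kN.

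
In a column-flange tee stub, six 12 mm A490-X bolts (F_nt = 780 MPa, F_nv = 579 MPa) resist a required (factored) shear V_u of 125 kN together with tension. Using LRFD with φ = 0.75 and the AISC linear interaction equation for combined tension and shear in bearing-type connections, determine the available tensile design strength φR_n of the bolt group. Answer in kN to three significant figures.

348 kN

A_b = π·12²/4 = 113.1 mm²; f_rv = 125 × 1000 / (6 × 113.1) = 184.2 MPa.
F'_nt = 1.3 F_nt − (F_nt / φF_nv) f_rv = 1.3·780 − (780/(0.75·579))·184.2 = 683.1 MPa, capped at F_nt → F'_nt = 683.1 MPa.
R_n = F'_nt · A_b · n = 683.1 × 113.1 × 6 / 1000 = 463.6 kN.
Design strength φR_n = 0.75 × 463.6 = 348 kN.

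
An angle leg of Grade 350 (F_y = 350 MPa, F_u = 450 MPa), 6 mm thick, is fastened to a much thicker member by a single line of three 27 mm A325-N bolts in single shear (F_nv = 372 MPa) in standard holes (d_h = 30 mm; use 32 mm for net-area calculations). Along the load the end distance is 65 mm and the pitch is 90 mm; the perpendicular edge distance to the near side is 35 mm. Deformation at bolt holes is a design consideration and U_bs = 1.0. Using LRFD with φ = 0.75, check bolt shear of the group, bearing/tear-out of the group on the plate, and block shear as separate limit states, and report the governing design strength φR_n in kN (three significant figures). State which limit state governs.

Bolt shear: A_b = π·27²/4 = 572.6 mm²; R_n = 372 × 572.6 × 3 × 1 / 1000 = 639 kN → 0.75 × 639 = 479 kN.
Bearing: edge l_c = 50, r_n = 162 kN; interior l_c = 60, r_n = 175 kN; R_n = 162 + 2·175 = 511.9 kN → 384 kN.
Block shear: A_gv = 1470, A_nv = 990, A_nt = 114 mm²; R_n = min(0.6F_uA_nv, 0.6F_yA_gv) + U_bs·F_u·A_nt = 318.6 kN → 239 kN.
Block shear governs: 239 kN.

239 kN (block shear governs)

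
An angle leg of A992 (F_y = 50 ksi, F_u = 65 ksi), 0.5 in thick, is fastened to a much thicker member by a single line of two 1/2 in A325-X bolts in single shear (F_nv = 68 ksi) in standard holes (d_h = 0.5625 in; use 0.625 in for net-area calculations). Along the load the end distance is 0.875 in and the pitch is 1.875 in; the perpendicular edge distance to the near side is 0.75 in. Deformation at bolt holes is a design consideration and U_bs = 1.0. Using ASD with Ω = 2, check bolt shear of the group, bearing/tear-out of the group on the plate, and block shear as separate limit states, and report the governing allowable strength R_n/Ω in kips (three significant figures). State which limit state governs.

13.4 kips (bolt shear governs)

Bolt shear: A_b = π·0.5²/4 = 0.1963 in²; R_n = 68 × 0.1963 × 2 × 1 = 26.7 kips → 26.7 / 2 = 13.4 kips.
Bearing: edge l_c = 0.5938, r_n = 23.16 kips; interior l_c = 1.312, r_n = 39 kips; R_n = 23.16 + 1·39 = 62.16 kips → 31.1 kips.
Block shear: A_gv = 1.375, A_nv = 0.9062, A_nt = 0.2188 in²; R_n = min(0.6F_uA_nv, 0.6F_yA_gv) + U_bs·F_u·A_nt = 49.56 kips → 24.8 kips.
Bolt shear governs: 13.4 kips.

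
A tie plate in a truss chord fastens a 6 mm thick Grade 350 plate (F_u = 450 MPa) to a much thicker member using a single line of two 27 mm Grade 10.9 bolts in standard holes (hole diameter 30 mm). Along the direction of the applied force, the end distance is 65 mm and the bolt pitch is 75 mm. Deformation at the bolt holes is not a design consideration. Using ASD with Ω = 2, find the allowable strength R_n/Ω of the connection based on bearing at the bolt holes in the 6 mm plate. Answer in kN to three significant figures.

192 kN

Per bolt r_n = 1.5 l_c t F_u ≤ 3.0 d t F_u; upper limit = 3.0 × 27 × 6 × 450 / 1000 = 218.7 kN.
Edge bolt: l_c = 65 − 30/2 = 50 mm → 1.5 × 50 × 6 × 450 / 1000 = 202.5 → r_n = 202.5 kN.
Interior bolts: l_c = 75 − 30 = 45 mm → 1.5 × 45 × 6 × 450 / 1000 = 182.2 → r_n = 182.2 kN.
R_n = 1 × 202.5 + 1 × 182.2 = 384.8 kN.
Allowable strength R_n/Ω = 384.8 / 2 = 192 kN.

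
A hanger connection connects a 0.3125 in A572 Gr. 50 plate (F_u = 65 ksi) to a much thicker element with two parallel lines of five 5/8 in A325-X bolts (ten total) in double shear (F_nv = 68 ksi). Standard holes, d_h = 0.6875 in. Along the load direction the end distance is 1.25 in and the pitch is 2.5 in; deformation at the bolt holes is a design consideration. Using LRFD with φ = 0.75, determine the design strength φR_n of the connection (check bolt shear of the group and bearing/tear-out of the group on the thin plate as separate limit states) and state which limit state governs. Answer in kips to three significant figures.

Bolt shear: A_b = π·0.625²/4 = 0.3068 in²; R_n = 68 × 0.3068 × 10 × 2 = 417.2 kips → 0.75 × 417.2 = 313 kips.
Bearing (1.2 l_c t F_u ≤ 2.4 d t F_u): upper limit = 2.4·0.625·0.3125·65 = 30.47 kips.
  Edge l_c = 1.25 − 0.6875/2 = 0.9062 → r_n = 22.09 kips; interior l_c = 2.5 − 0.6875 = 1.812 → r_n = 30.47 kips.
  R_n,bearing = 2·22.09 + 8·30.47 = 287.9 kips → 0.75 × 287.9 = 216 kips.
Bearing governs: 216 kips.

216 kips (bearing governs)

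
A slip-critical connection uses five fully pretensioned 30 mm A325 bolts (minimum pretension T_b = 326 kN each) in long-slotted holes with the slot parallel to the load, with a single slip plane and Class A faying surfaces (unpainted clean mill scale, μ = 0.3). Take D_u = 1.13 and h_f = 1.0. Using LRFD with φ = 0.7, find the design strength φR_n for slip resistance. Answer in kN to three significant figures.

R_n = μ · D_u · h_f · T_b · n_s · n_b = 0.3 × 1.13 × 1.0 × 326 × 1 × 5 = 552.6 kN.
Design strength φR_n = 0.7 × 552.6 = 387 kN.

387 kN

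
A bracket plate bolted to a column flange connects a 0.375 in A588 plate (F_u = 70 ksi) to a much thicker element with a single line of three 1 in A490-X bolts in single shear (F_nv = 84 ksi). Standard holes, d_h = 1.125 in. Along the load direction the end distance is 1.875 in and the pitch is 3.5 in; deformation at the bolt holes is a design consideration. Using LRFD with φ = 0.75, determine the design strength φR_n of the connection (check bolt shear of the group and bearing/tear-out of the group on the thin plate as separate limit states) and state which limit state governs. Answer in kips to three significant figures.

126 kips (bearing governs)

Bolt shear: A_b = π·1²/4 = 0.7854 in²; R_n = 84 × 0.7854 × 3 × 1 = 197.9 kips → 0.75 × 197.9 = 148 kips.
Bearing (1.2 l_c t F_u ≤ 2.4 d t F_u): upper limit = 2.4·1·0.375·70 = 63 kips.
  Edge l_c = 1.875 − 1.125/2 = 1.312 → r_n = 41.34 kips; interior l_c = 3.5 − 1.125 = 2.375 → r_n = 63 kips.
  R_n,bearing = 1·41.34 + 2·63 = 167.3 kips → 0.75 × 167.3 = 126 kips.
Bearing governs: 126 kips.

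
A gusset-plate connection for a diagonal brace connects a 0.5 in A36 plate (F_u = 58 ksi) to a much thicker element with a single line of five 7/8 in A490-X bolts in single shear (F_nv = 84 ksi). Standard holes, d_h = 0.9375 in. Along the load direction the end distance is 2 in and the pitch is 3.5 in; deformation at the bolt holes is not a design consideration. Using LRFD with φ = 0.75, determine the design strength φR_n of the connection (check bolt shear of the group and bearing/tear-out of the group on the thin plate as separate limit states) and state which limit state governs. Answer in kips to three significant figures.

Bolt shear: A_b = π·0.875²/4 = 0.6013 in²; R_n = 84 × 0.6013 × 5 × 1 = 252.6 kips → 0.75 × 252.6 = 189 kips.
Bearing (1.5 l_c t F_u ≤ 3.0 d t F_u): upper limit = 3.0·0.875·0.5·58 = 76.12 kips.
  Edge l_c = 2 − 0.9375/2 = 1.531 → r_n = 66.61 kips; interior l_c = 3.5 − 0.9375 = 2.562 → r_n = 76.12 kips.
  R_n,bearing = 1·66.61 + 4·76.12 = 371.1 kips → 0.75 × 371.1 = 278 kips.
Bolt shear governs: 189 kips.

189 kips (bolt shear governs)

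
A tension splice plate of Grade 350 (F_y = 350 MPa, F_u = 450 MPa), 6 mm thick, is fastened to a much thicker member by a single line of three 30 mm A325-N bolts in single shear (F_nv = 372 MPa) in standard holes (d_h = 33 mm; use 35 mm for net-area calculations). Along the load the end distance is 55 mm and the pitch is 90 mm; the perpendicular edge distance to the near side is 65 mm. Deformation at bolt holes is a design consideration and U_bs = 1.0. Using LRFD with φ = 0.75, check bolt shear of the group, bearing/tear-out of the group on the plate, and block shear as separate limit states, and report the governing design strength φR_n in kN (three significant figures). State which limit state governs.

275 kN (block shear governs)

Bolt shear: A_b = π·30²/4 = 706.9 mm²; R_n = 372 × 706.9 × 3 × 1 / 1000 = 788.9 kN → 0.75 × 788.9 = 592 kN.
Bearing: edge l_c = 38.5, r_n = 124.7 kN; interior l_c = 57, r_n = 184.7 kN; R_n = 124.7 + 2·184.7 = 494.1 kN → 371 kN.
Block shear: A_gv = 1410, A_nv = 885, A_nt = 285 mm²; R_n = min(0.6F_uA_nv, 0.6F_yA_gv) + U_bs·F_u·A_nt = 367.2 kN → 275 kN.
Block shear governs: 275 kN.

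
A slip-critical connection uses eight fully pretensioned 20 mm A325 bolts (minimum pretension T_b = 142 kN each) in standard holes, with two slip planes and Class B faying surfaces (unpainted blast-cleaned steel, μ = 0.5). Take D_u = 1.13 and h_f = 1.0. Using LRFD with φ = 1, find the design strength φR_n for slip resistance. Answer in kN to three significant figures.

R_n = μ · D_u · h_f · T_b · n_s · n_b = 0.5 × 1.13 × 1.0 × 142 × 2 × 8 = 1284 kN.
Design strength φR_n = 1 × 1284 = 1280 kN.

1280 kN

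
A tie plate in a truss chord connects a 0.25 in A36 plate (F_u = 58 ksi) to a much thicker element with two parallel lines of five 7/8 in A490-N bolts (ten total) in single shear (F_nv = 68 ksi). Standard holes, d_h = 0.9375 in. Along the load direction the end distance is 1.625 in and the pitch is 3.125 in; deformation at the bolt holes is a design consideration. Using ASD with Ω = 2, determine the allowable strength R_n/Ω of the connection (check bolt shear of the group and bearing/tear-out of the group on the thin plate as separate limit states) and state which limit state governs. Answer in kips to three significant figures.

142 kips (bearing governs)

Bolt shear: A_b = π·0.875²/4 = 0.6013 in²; R_n = 68 × 0.6013 × 10 × 1 = 408.9 kips → 408.9 / 2 = 204 kips.
Bearing (1.2 l_c t F_u ≤ 2.4 d t F_u): upper limit = 2.4·0.875·0.25·58 = 30.45 kips.
  Edge l_c = 1.625 − 0.9375/2 = 1.156 → r_n = 20.12 kips; interior l_c = 3.125 − 0.9375 = 2.188 → r_n = 30.45 kips.
  R_n,bearing = 2·20.12 + 8·30.45 = 283.8 kips → 283.8 / 2 = 142 kips.
Bearing governs: 142 kips.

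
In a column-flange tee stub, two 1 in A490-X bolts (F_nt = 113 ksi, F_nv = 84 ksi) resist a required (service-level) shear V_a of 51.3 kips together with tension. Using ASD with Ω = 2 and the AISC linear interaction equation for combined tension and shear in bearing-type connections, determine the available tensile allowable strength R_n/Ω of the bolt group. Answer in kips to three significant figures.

A_b = π·1²/4 = 0.7854 in²; f_rv = 51.3 / (2 × 0.7854) = 32.66 ksi.
F'_nt = 1.3 F_nt − (Ω F_nt / F_nv) f_rv = 1.3·113 − (2·113/84)·32.66 = 59.03 ksi, capped at F_nt → F'_nt = 59.03 ksi.
R_n = F'_nt · A_b · n = 59.03 × 0.7854 × 2 = 92.73 kips.
Allowable strength R_n/Ω = 92.73 / 2 = 46.4 kips.

46.4 kips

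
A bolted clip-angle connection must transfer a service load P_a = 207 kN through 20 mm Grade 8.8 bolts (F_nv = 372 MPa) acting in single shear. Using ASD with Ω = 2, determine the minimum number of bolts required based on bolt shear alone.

A_b = π·20²/4 = 314.2 mm².
Per-bolt allowable strength R_n/Ω = 372 × 314.2 × 1 / 1000 / 2 = 58.43 kN.
n ≥ 207 / 58.43 = 3.542 → use 4 bolts.

4 bolts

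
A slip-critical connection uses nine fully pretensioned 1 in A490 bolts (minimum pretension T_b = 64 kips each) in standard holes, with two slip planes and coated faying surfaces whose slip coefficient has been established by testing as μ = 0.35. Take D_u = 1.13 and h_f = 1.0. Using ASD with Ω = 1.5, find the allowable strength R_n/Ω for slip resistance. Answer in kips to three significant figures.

304 kips

R_n = μ · D_u · h_f · T_b · n_s · n_b = 0.35 × 1.13 × 1.0 × 64 × 2 × 9 = 455.6 kips.
Allowable strength R_n/Ω = 455.6 / 1.5 = 304 kips.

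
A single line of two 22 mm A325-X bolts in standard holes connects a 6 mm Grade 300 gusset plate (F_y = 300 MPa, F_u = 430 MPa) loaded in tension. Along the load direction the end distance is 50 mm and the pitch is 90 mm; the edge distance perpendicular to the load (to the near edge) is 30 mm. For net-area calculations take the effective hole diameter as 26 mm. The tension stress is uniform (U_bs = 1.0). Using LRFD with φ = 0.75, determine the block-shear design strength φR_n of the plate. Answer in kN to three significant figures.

146 kN

Shear plane L_v = 50 + 1·90 = 140 mm; A_gv = 140 × 6 = 840 mm².
A_nv = (140 − 1.5·26) × 6 = 606 mm².
A_nt = (30 − 0.5·26) × 6 = 102 mm².
0.6 F_u A_nv = 156.3 kN; 0.6 F_y A_gv = 151.2 kN → shear yielding governs the shear term.
R_n = 151.2 + 1.0 × 430 × 102 / 1000 = 195.1 kN.
Design strength φR_n = 0.75 × 195.1 = 146 kN.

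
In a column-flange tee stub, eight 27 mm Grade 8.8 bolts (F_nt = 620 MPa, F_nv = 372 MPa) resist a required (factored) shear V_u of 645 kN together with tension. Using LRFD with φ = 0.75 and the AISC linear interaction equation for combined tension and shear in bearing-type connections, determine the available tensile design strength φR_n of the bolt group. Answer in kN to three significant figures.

A_b = π·27²/4 = 572.6 mm²; f_rv = 645 × 1000 / (8 × 572.6) = 140.8 MPa.
F'_nt = 1.3 F_nt − (F_nt / φF_nv) f_rv = 1.3·620 − (620/(0.75·372))·140.8 = 493.1 MPa, capped at F_nt → F'_nt = 493.1 MPa.
R_n = F'_nt · A_b · n = 493.1 × 572.6 × 8 / 1000 = 2259 kN.
Design strength φR_n = 0.75 × 2259 = 1690 kN.

1690 kN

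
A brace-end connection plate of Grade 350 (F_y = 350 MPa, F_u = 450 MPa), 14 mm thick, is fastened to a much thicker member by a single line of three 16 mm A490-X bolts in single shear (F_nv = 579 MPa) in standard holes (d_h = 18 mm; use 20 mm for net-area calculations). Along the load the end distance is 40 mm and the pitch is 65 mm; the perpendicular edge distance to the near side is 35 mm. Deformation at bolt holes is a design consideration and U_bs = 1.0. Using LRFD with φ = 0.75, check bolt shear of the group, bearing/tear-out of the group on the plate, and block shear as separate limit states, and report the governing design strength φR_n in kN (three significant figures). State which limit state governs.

262 kN (bolt shear governs)

Bolt shear: A_b = π·16²/4 = 201.1 mm²; R_n = 579 × 201.1 × 3 × 1 / 1000 = 349.2 kN → 0.75 × 349.2 = 262 kN.
Bearing: edge l_c = 31, r_n = 234.4 kN; interior l_c = 47, r_n = 241.9 kN; R_n = 234.4 + 2·241.9 = 718.2 kN → 539 kN.
Block shear: A_gv = 2380, A_nv = 1680, A_nt = 350 mm²; R_n = min(0.6F_uA_nv, 0.6F_yA_gv) + U_bs·F_u·A_nt = 611.1 kN → 458 kN.
Bolt shear governs: 262 kN.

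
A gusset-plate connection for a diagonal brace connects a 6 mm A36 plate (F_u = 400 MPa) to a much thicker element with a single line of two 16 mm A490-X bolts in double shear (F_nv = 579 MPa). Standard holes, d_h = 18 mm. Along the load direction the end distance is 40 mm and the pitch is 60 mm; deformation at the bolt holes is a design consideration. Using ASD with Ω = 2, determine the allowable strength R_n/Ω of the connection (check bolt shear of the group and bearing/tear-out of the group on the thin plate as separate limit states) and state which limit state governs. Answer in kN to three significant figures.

90.7 kN (bearing governs)

Bolt shear: A_b = π·16²/4 = 201.1 mm²; R_n = 579 × 201.1 × 2 × 2 / 1000 = 465.7 kN → 465.7 / 2 = 233 kN.
Bearing (1.2 l_c t F_u ≤ 2.4 d t F_u): upper limit = 2.4·16·6·400 / 1000 = 92.16 kN.
  Edge l_c = 40 − 18/2 = 31 → r_n = 89.28 kN; interior l_c = 60 − 18 = 42 → r_n = 92.16 kN.
  R_n,bearing = 1·89.28 + 1·92.16 = 181.4 kN → 181.4 / 2 = 90.7 kN.
Bearing governs: 90.7 kN.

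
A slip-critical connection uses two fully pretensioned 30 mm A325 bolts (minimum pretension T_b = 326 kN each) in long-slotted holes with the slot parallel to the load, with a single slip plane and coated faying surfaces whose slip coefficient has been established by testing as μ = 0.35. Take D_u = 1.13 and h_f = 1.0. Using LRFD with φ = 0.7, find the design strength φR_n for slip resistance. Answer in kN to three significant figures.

181 kN

R_n = μ · D_u · h_f · T_b · n_s · n_b = 0.35 × 1.13 × 1.0 × 326 × 1 × 2 = 257.9 kN.
Design strength φR_n = 0.7 × 257.9 = 181 kN.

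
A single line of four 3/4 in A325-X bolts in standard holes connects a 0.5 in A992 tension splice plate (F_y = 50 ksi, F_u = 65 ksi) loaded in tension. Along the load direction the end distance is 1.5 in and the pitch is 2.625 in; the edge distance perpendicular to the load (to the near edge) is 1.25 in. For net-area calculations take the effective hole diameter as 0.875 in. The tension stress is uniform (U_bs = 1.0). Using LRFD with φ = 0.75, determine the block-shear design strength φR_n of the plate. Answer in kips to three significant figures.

Shear plane L_v = 1.5 + 3·2.625 = 9.375 in; A_gv = 9.375 × 0.5 = 4.688 in².
A_nv = (9.375 − 3.5·0.875) × 0.5 = 3.156 in².
A_nt = (1.25 − 0.5·0.875) × 0.5 = 0.4062 in².
0.6 F_u A_nv = 123.1 kips; 0.6 F_y A_gv = 140.6 kips → shear rupture governs the shear term.
R_n = 123.1 + 1.0 × 65 × 0.4062 = 149.5 kips.
Design strength φR_n = 0.75 × 149.5 = 112 kips.

112 kips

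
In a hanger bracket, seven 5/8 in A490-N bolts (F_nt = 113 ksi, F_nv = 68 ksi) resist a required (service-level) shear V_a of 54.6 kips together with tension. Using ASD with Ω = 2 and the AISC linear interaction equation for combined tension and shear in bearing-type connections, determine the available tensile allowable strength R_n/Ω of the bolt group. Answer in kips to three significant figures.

67 kips

A_b = π·0.625²/4 = 0.3068 in²; f_rv = 54.6 / (7 × 0.3068) = 25.42 ksi.
F'_nt = 1.3 F_nt − (Ω F_nt / F_nv) f_rv = 1.3·113 − (2·113/68)·25.42 = 62.4 ksi, capped at F_nt → F'_nt = 62.4 ksi.
R_n = F'_nt · A_b · n = 62.4 × 0.3068 × 7 = 134 kips.
Allowable strength R_n/Ω = 134 / 2 = 67 kips.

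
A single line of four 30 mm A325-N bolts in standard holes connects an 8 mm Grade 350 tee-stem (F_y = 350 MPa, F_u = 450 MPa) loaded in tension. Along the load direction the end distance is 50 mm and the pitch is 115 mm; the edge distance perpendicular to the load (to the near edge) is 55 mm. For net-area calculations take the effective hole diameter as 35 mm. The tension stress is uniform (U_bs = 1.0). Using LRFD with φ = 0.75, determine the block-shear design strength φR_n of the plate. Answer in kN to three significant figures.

Shear plane L_v = 50 + 3·115 = 395 mm; A_gv = 395 × 8 = 3160 mm².
A_nv = (395 − 3.5·35) × 8 = 2180 mm².
A_nt = (55 − 0.5·35) × 8 = 300 mm².
0.6 F_u A_nv = 588.6 kN; 0.6 F_y A_gv = 663.6 kN → shear rupture governs the shear term.
R_n = 588.6 + 1.0 × 450 × 300 / 1000 = 723.6 kN.
Design strength φR_n = 0.75 × 723.6 = 543 kN.

543 kN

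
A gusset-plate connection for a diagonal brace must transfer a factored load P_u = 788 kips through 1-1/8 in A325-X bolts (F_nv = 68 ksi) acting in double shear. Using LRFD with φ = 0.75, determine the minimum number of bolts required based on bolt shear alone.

A_b = π·1.125²/4 = 0.994 in².
Per-bolt design strength φR_n = 0.75 × 68 × 0.994 × 2 = 101.4 kips.
n ≥ 788 / 101.4 = 7.772 → use 8 bolts.

8 bolts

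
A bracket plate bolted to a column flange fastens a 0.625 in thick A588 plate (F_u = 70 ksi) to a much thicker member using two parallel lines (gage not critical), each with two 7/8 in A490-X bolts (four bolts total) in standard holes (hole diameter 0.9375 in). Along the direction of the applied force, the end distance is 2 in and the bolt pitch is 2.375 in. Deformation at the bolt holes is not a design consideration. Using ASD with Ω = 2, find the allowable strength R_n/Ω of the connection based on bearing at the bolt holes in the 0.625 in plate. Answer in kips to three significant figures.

195 kips

Per bolt r_n = 1.5 l_c t F_u ≤ 3.0 d t F_u; upper limit = 3.0 × 0.875 × 0.625 × 70 = 114.8 kips.
Edge bolt: l_c = 2 − 0.9375/2 = 1.531 in → 1.5 × 1.531 × 0.625 × 70 = 100.5 → r_n = 100.5 kips.
Interior bolts: l_c = 2.375 − 0.9375 = 1.438 in → 1.5 × 1.438 × 0.625 × 70 = 94.34 → r_n = 94.34 kips.
R_n = 2 × 100.5 + 2 × 94.34 = 389.6 kips.
Allowable strength R_n/Ω = 389.6 / 2 = 195 kips.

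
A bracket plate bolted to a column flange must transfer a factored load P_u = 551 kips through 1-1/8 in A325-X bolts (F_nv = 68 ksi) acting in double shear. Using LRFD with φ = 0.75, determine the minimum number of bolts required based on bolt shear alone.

A_b = π·1.125²/4 = 0.994 in².
Per-bolt design strength φR_n = 0.75 × 68 × 0.994 × 2 = 101.4 kips.
n ≥ 551 / 101.4 = 5.434 → use 6 bolts.

6 bolts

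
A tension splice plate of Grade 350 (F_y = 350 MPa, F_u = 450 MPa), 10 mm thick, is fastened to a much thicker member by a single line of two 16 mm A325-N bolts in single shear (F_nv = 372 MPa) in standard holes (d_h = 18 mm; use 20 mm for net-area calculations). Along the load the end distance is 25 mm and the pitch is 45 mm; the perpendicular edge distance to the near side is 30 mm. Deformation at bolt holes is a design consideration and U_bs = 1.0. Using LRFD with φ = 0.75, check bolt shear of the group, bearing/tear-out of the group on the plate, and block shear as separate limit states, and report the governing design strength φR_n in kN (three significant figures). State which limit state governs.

112 kN (bolt shear governs)

Bolt shear: A_b = π·16²/4 = 201.1 mm²; R_n = 372 × 201.1 × 2 × 1 / 1000 = 149.6 kN → 0.75 × 149.6 = 112 kN.
Bearing: edge l_c = 16, r_n = 86.4 kN; interior l_c = 27, r_n = 145.8 kN; R_n = 86.4 + 1·145.8 = 232.2 kN → 174 kN.
Block shear: A_gv = 700, A_nv = 400, A_nt = 200 mm²; R_n = min(0.6F_uA_nv, 0.6F_yA_gv) + U_bs·F_u·A_nt = 198 kN → 148 kN.
Bolt shear governs: 112 kN.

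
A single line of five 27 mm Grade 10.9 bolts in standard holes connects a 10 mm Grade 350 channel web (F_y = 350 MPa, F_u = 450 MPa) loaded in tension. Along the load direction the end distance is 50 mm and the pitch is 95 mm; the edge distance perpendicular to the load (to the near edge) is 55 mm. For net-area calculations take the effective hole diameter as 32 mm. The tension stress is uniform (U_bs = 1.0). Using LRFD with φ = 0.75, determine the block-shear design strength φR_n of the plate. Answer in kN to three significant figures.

711 kN

Shear plane L_v = 50 + 4·95 = 430 mm; A_gv = 430 × 10 = 4300 mm².
A_nv = (430 − 4.5·32) × 10 = 2860 mm².
A_nt = (55 − 0.5·32) × 10 = 390 mm².
0.6 F_u A_nv = 772.2 kN; 0.6 F_y A_gv = 903 kN → shear rupture governs the shear term.
R_n = 772.2 + 1.0 × 450 × 390 / 1000 = 947.7 kN.
Design strength φR_n = 0.75 × 947.7 = 711 kN.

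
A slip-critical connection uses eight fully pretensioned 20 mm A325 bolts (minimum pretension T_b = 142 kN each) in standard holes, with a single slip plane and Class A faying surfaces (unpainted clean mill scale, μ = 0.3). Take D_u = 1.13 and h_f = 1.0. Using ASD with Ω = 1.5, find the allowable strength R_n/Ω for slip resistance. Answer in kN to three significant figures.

R_n = μ · D_u · h_f · T_b · n_s · n_b = 0.3 × 1.13 × 1.0 × 142 × 1 × 8 = 385.1 kN.
Allowable strength R_n/Ω = 385.1 / 1.5 = 257 kN.

257 kN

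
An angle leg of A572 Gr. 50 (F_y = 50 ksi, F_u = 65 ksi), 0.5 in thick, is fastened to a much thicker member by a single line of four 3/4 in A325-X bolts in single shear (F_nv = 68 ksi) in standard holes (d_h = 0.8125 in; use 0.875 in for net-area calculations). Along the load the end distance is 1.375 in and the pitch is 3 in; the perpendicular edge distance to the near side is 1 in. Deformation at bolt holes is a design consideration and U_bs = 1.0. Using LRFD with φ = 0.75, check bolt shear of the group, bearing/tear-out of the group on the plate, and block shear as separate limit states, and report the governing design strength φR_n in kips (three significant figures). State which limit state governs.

Bolt shear: A_b = π·0.75²/4 = 0.4418 in²; R_n = 68 × 0.4418 × 4 × 1 = 120.2 kips → 0.75 × 120.2 = 90.1 kips.
Bearing: edge l_c = 0.9688, r_n = 37.78 kips; interior l_c = 2.188, r_n = 58.5 kips; R_n = 37.78 + 3·58.5 = 213.3 kips → 160 kips.
Block shear: A_gv = 5.188, A_nv = 3.656, A_nt = 0.2812 in²; R_n = min(0.6F_uA_nv, 0.6F_yA_gv) + U_bs·F_u·A_nt = 160.9 kips → 121 kips.
Bolt shear governs: 90.1 kips.

90.1 kips (bolt shear governs)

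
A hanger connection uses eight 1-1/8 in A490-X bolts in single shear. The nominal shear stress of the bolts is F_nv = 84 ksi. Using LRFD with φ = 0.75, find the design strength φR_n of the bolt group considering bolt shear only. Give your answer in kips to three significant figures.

A_b = π × 1.125² / 4 = 0.994 in².
R_n = F_nv · A_b · n · n_s = 84 × 0.994 × 8 × 1 = 668 kips.
Design strength φR_n = 0.75 × 668 = 501 kips.

501 kips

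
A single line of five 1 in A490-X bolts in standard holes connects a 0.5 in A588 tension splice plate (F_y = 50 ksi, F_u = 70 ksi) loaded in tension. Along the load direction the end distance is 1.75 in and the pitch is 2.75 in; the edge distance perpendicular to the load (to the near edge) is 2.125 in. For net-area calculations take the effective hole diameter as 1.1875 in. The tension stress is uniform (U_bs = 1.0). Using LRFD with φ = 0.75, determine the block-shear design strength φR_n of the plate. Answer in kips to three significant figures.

Shear plane L_v = 1.75 + 4·2.75 = 12.75 in; A_gv = 12.75 × 0.5 = 6.375 in².
A_nv = (12.75 − 4.5·1.1875) × 0.5 = 3.703 in².
A_nt = (2.125 − 0.5·1.1875) × 0.5 = 0.7656 in².
0.6 F_u A_nv = 155.5 kips; 0.6 F_y A_gv = 191.2 kips → shear rupture governs the shear term.
R_n = 155.5 + 1.0 × 70 × 0.7656 = 209.1 kips.
Design strength φR_n = 0.75 × 209.1 = 157 kips.

157 kips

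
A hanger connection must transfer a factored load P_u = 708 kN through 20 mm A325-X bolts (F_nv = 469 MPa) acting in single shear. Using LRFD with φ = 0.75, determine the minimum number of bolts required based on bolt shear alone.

A_b = π·20²/4 = 314.2 mm².
Per-bolt design strength φR_n = 0.75 × 469 × 314.2 × 1 / 1000 = 110.5 kN.
n ≥ 708 / 110.5 = 6.407 → use 7 bolts.

7 bolts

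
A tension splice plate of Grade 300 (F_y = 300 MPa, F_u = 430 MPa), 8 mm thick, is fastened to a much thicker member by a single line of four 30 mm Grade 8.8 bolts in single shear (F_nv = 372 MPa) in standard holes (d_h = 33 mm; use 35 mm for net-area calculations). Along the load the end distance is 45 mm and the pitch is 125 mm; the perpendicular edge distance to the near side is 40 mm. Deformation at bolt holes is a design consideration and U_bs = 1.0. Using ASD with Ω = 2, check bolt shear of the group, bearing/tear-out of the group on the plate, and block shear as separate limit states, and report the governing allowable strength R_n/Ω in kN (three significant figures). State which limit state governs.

341 kN (block shear governs)

Bolt shear: A_b = π·30²/4 = 706.9 mm²; R_n = 372 × 706.9 × 4 × 1 / 1000 = 1052 kN → 1052 / 2 = 526 kN.
Bearing: edge l_c = 28.5, r_n = 117.6 kN; interior l_c = 92, r_n = 247.7 kN; R_n = 117.6 + 3·247.7 = 860.7 kN → 430 kN.
Block shear: A_gv = 3360, A_nv = 2380, A_nt = 180 mm²; R_n = min(0.6F_uA_nv, 0.6F_yA_gv) + U_bs·F_u·A_nt = 682.2 kN → 341 kN.
Block shear governs: 341 kN.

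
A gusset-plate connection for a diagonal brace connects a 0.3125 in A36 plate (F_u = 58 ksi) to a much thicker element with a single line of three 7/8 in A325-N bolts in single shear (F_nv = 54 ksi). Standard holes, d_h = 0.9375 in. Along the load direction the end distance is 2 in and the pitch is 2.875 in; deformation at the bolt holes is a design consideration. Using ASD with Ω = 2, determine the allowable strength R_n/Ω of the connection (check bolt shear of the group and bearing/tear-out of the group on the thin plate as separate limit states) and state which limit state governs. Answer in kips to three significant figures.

Bolt shear: A_b = π·0.875²/4 = 0.6013 in²; R_n = 54 × 0.6013 × 3 × 1 = 97.41 kips → 97.41 / 2 = 48.7 kips.
Bearing (1.2 l_c t F_u ≤ 2.4 d t F_u): upper limit = 2.4·0.875·0.3125·58 = 38.06 kips.
  Edge l_c = 2 − 0.9375/2 = 1.531 → r_n = 33.3 kips; interior l_c = 2.875 − 0.9375 = 1.938 → r_n = 38.06 kips.
  R_n,bearing = 1·33.3 + 2·38.06 = 109.4 kips → 109.4 / 2 = 54.7 kips.
Bolt shear governs: 48.7 kips.

48.7 kips (bolt shear governs)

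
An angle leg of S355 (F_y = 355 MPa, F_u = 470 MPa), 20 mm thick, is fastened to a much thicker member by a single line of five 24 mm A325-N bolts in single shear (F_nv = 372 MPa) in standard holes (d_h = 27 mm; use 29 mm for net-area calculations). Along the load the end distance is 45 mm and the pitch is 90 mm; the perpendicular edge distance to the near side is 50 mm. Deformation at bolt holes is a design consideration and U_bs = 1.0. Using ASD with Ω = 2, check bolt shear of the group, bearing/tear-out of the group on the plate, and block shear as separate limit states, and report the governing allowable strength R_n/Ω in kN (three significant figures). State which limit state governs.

Bolt shear: A_b = π·24²/4 = 452.4 mm²; R_n = 372 × 452.4 × 5 × 1 / 1000 = 841.4 kN → 841.4 / 2 = 421 kN.
Bearing: edge l_c = 31.5, r_n = 355.3 kN; interior l_c = 63, r_n = 541.4 kN; R_n = 355.3 + 4·541.4 = 2521 kN → 1260 kN.
Block shear: A_gv = 8100, A_nv = 5490, A_nt = 710 mm²; R_n = min(0.6F_uA_nv, 0.6F_yA_gv) + U_bs·F_u·A_nt = 1882 kN → 941 kN.
Bolt shear governs: 421 kN.

421 kN (bolt shear governs)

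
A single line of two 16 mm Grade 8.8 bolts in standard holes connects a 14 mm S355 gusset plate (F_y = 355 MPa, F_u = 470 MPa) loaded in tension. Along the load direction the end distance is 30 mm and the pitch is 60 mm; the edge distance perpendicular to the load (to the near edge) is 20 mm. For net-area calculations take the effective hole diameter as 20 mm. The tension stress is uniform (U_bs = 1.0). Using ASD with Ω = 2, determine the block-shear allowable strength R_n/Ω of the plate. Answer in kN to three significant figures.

151 kN

Shear plane L_v = 30 + 1·60 = 90 mm; A_gv = 90 × 14 = 1260 mm².
A_nv = (90 − 1.5·20) × 14 = 840 mm².
A_nt = (20 − 0.5·20) × 14 = 140 mm².
0.6 F_u A_nv = 236.9 kN; 0.6 F_y A_gv = 268.4 kN → shear rupture governs the shear term.
R_n = 236.9 + 1.0 × 470 × 140 / 1000 = 302.7 kN.
Allowable strength R_n/Ω = 302.7 / 2 = 151 kN.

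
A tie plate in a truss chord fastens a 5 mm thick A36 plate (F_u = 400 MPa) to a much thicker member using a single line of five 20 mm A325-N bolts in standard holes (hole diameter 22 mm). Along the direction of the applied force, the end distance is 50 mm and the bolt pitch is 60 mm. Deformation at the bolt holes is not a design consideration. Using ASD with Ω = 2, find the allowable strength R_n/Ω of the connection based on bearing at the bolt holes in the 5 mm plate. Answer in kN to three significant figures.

286 kN

Per bolt r_n = 1.5 l_c t F_u ≤ 3.0 d t F_u; upper limit = 3.0 × 20 × 5 × 400 / 1000 = 120 kN.
Edge bolt: l_c = 50 − 22/2 = 39 mm → 1.5 × 39 × 5 × 400 / 1000 = 117 → r_n = 117 kN.
Interior bolts: l_c = 60 − 22 = 38 mm → 1.5 × 38 × 5 × 400 / 1000 = 114 → r_n = 114 kN.
R_n = 1 × 117 + 4 × 114 = 573 kN.
Allowable strength R_n/Ω = 573 / 2 = 286 kN.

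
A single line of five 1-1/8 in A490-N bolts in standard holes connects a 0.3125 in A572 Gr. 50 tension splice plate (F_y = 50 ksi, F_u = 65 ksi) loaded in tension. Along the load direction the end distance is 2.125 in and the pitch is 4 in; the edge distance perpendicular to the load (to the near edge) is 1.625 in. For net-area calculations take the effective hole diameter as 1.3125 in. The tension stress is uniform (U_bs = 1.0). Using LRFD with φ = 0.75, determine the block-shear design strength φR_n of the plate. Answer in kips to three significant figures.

126 kips

Shear plane L_v = 2.125 + 4·4 = 18.12 in; A_gv = 18.12 × 0.3125 = 5.664 in².
A_nv = (18.12 − 4.5·1.3125) × 0.3125 = 3.818 in².
A_nt = (1.625 − 0.5·1.3125) × 0.3125 = 0.3027 in².
0.6 F_u A_nv = 148.9 kips; 0.6 F_y A_gv = 169.9 kips → shear rupture governs the shear term.
R_n = 148.9 + 1.0 × 65 × 0.3027 = 168.6 kips.
Design strength φR_n = 0.75 × 168.6 = 126 kips.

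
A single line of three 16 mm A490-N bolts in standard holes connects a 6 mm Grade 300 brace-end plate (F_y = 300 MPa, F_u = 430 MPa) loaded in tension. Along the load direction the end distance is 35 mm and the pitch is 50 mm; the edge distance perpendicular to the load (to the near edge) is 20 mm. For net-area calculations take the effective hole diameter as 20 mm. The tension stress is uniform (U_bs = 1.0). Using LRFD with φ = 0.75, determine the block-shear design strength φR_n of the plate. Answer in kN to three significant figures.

118 kN

Shear plane L_v = 35 + 2·50 = 135 mm; A_gv = 135 × 6 = 810 mm².
A_nv = (135 − 2.5·20) × 6 = 510 mm².
A_nt = (20 − 0.5·20) × 6 = 60 mm².
0.6 F_u A_nv = 131.6 kN; 0.6 F_y A_gv = 145.8 kN → shear rupture governs the shear term.
R_n = 131.6 + 1.0 × 430 × 60 / 1000 = 157.4 kN.
Design strength φR_n = 0.75 × 157.4 = 118 kN.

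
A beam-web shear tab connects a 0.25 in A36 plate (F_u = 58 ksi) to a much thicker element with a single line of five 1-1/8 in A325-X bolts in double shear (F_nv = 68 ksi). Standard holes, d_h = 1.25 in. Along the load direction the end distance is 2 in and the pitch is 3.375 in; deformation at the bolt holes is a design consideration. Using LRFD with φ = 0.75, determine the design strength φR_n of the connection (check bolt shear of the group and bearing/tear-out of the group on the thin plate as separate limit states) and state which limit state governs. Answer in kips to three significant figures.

Bolt shear: A_b = π·1.125²/4 = 0.994 in²; R_n = 68 × 0.994 × 5 × 2 = 675.9 kips → 0.75 × 675.9 = 507 kips.
Bearing (1.2 l_c t F_u ≤ 2.4 d t F_u): upper limit = 2.4·1.125·0.25·58 = 39.15 kips.
  Edge l_c = 2 − 1.25/2 = 1.375 → r_n = 23.92 kips; interior l_c = 3.375 − 1.25 = 2.125 → r_n = 36.97 kips.
  R_n,bearing = 1·23.92 + 4·36.97 = 171.8 kips → 0.75 × 171.8 = 129 kips.
Bearing governs: 129 kips.

129 kips (bearing governs)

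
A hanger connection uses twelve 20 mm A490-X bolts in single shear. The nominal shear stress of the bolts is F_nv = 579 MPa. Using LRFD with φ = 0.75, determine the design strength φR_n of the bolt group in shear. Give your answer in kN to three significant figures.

A_b = π × 20² / 4 = 314.2 mm².
R_n = F_nv · A_b · n · n_s = 579 × 314.2 × 12 × 1 / 1000 = 2183 kN.
Design strength φR_n = 0.75 × 2183 = 1640 kN.

1640 kN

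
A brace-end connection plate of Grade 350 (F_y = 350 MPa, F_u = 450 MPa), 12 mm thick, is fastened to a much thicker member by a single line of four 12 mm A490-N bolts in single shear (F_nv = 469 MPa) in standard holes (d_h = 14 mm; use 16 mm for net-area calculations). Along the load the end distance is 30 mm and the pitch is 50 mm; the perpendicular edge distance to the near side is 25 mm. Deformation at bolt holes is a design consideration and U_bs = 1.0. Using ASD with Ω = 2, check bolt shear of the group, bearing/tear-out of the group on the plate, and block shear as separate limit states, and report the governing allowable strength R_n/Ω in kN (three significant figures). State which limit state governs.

Bolt shear: A_b = π·12²/4 = 113.1 mm²; R_n = 469 × 113.1 × 4 × 1 / 1000 = 212.2 kN → 212.2 / 2 = 106 kN.
Bearing: edge l_c = 23, r_n = 149 kN; interior l_c = 36, r_n = 155.5 kN; R_n = 149 + 3·155.5 = 615.6 kN → 308 kN.
Block shear: A_gv = 2160, A_nv = 1488, A_nt = 204 mm²; R_n = min(0.6F_uA_nv, 0.6F_yA_gv) + U_bs·F_u·A_nt = 493.6 kN → 247 kN.
Bolt shear governs: 106 kN.

106 kN (bolt shear governs)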